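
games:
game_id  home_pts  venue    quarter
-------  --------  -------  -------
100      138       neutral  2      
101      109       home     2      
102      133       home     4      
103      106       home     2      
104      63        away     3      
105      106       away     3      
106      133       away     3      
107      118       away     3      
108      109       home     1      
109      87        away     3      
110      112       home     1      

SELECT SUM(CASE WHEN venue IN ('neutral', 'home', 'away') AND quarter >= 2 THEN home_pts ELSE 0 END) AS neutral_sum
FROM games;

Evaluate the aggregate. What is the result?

993

game_id=100: ✓ → 138
game_id=101: ✓ → 109
game_id=102: ✓ → 133
game_id=103: ✓ → 106
game_id=104: ✓ → 63
game_id=105: ✓ → 106
game_id=106: ✓ → 133
game_id=107: ✓ → 118
game_id=108: ✗
game_id=109: ✓ → 87
game_id=110: ✗
neutral_sum = 138 + 109 + 133 + 106 + 63 + 106 + 133 + 118 + 87 = 993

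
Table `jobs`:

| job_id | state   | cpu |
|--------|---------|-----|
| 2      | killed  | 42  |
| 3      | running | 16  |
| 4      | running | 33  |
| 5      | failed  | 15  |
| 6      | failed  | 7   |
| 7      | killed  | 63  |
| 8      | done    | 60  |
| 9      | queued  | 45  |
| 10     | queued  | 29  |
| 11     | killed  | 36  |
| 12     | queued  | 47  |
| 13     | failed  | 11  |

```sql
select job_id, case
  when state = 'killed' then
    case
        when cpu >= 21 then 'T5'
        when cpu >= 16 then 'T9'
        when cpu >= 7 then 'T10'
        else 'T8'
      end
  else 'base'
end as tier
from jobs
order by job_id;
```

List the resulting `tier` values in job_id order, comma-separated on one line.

T5, base, base, base, base, T5, base, base, base, T5, base, base

job_id=2: state='killed' → inner[cpu >= 21] → T5
job_id=3: state='running' → outer ELSE → base
job_id=4: state='running' → outer ELSE → base
job_id=5: state='failed' → outer ELSE → base
job_id=6: state='failed' → outer ELSE → base
job_id=7: state='killed' → inner[cpu >= 21] → T5
job_id=8: state='done' → outer ELSE → base
job_id=9: state='queued' → outer ELSE → base
job_id=10: state='queued' → outer ELSE → base
job_id=11: state='killed' → inner[cpu >= 21] → T5
job_id=12: state='queued' → outer ELSE → base
job_id=13: state='failed' → outer ELSE → base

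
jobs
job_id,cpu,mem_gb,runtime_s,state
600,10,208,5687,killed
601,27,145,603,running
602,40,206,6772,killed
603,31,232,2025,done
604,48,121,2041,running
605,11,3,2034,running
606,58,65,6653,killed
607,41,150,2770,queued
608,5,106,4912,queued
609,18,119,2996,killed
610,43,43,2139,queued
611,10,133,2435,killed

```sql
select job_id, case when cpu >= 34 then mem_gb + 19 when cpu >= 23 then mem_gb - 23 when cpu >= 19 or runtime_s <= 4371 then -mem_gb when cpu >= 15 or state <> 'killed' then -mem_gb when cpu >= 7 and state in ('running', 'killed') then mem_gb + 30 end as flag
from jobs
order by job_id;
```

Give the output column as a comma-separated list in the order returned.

238, 122, 225, 209, 140, -3, 84, 169, -106, -119, 62, -133

job_id=600: cpu >= 7 and state in ('running', 'killed') → 238
job_id=601: cpu >= 23 → 122
job_id=602: cpu >= 34 → 225
job_id=603: cpu >= 23 → 209
job_id=604: cpu >= 34 → 140
job_id=605: cpu >= 19 or runtime_s <= 4371 → -3
job_id=606: cpu >= 34 → 84
job_id=607: cpu >= 34 → 169
job_id=608: cpu >= 15 or state <> 'killed' → -106
job_id=609: cpu >= 19 or runtime_s <= 4371 → -119
job_id=610: cpu >= 34 → 62
job_id=611: cpu >= 19 or runtime_s <= 4371 → -133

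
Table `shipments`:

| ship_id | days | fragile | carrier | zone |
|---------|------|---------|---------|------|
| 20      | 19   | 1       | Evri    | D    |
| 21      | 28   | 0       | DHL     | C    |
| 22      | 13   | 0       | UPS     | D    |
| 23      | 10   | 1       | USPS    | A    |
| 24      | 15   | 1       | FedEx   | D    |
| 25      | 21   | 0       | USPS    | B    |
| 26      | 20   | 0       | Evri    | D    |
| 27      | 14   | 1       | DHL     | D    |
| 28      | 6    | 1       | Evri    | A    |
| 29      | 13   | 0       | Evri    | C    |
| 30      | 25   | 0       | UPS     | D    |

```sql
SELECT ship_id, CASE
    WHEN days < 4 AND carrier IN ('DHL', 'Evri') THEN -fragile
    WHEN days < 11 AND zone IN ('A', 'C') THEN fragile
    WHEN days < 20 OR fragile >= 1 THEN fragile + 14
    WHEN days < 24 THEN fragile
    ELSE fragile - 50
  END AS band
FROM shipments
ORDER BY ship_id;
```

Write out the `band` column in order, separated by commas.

15, -50, 14, 1, 15, 0, 0, 15, 1, 14, -50

ship_id=20: days < 20 OR fragile >= 1 → 15
ship_id=21: ELSE → -50
ship_id=22: days < 20 OR fragile >= 1 → 14
ship_id=23: days < 11 AND zone IN ('A', 'C') → 1
ship_id=24: days < 20 OR fragile >= 1 → 15
ship_id=25: days < 24 → 0
ship_id=26: days < 24 → 0
ship_id=27: days < 20 OR fragile >= 1 → 15
ship_id=28: days < 11 AND zone IN ('A', 'C') → 1
ship_id=29: days < 20 OR fragile >= 1 → 14
ship_id=30: ELSE → -50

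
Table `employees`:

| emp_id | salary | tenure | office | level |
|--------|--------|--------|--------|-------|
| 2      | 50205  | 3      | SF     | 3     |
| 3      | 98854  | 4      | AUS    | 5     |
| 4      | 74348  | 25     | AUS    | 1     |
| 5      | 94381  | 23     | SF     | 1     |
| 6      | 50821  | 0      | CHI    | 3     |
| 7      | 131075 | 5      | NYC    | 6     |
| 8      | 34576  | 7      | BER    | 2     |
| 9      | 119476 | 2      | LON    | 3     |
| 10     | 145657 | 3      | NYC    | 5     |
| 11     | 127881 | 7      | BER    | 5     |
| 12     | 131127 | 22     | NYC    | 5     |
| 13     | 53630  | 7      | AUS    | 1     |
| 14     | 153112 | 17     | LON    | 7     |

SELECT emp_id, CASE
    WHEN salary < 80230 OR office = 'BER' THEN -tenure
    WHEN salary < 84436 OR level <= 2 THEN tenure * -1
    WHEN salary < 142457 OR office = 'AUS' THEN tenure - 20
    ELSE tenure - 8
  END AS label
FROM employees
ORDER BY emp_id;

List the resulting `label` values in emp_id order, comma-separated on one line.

-3, -16, -25, -23, 0, -15, -7, -18, -5, -7, 2, -7, 9

emp_id=2: salary < 80230 OR office = 'BER' → -3
emp_id=3: salary < 142457 OR office = 'AUS' → -16
emp_id=4: salary < 80230 OR office = 'BER' → -25
emp_id=5: salary < 84436 OR level <= 2 → -23
emp_id=6: salary < 80230 OR office = 'BER' → 0
emp_id=7: salary < 142457 OR office = 'AUS' → -15
emp_id=8: salary < 80230 OR office = 'BER' → -7
emp_id=9: salary < 142457 OR office = 'AUS' → -18
emp_id=10: ELSE → -5
emp_id=11: salary < 80230 OR office = 'BER' → -7
emp_id=12: salary < 142457 OR office = 'AUS' → 2
emp_id=13: salary < 80230 OR office = 'BER' → -7
emp_id=14: ELSE → 9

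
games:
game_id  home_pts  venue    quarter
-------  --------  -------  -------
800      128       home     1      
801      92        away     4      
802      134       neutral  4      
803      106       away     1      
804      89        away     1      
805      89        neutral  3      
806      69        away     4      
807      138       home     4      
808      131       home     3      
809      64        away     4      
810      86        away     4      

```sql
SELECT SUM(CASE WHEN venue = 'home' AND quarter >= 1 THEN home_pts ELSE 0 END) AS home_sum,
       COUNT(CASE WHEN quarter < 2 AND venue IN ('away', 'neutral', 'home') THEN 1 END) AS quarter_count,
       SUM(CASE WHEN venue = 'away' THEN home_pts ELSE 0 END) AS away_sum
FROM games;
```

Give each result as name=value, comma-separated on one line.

home_sum=397, quarter_count=3, away_sum=506

[home_sum: venue = 'home' AND quarter >= 1]
game_id=800: ✓ → 128
game_id=801: ✗
game_id=802: ✗
game_id=803: ✗
game_id=804: ✗
game_id=805: ✗
game_id=806: ✗
game_id=807: ✓ → 138
game_id=808: ✓ → 131
game_id=809: ✗
game_id=810: ✗
home_sum = 128 + 138 + 131 = 397
—
[quarter_count: quarter < 2 AND venue IN ('away', 'neutral', 'home')]
game_id=800: ✓ → 1
game_id=801: ✗
game_id=802: ✗
game_id=803: ✓ → 1
game_id=804: ✓ → 1
game_id=805: ✗
game_id=806: ✗
game_id=807: ✗
game_id=808: ✗
game_id=809: ✗
game_id=810: ✗
quarter_count = COUNT(1, 1, 1) = 3
—
[away_sum: venue = 'away']
game_id=800: ✗
game_id=801: ✓ → 92
game_id=802: ✗
game_id=803: ✓ → 106
game_id=804: ✓ → 89
game_id=805: ✗
game_id=806: ✓ → 69
game_id=807: ✗
game_id=808: ✗
game_id=809: ✓ → 64
game_id=810: ✓ → 86
away_sum = 92 + 106 + 89 + 69 + 64 + 86 = 506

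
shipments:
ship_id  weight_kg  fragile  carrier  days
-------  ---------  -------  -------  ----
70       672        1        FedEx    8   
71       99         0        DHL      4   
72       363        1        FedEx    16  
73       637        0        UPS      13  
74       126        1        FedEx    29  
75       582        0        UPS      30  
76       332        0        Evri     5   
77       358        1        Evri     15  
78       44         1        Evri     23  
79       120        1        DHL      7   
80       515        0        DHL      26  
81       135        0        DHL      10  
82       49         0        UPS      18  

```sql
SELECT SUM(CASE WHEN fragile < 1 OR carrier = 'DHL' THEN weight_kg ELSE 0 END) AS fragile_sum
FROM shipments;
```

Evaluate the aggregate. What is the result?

2469

ship_id=70: ✗
ship_id=71: ✓ → 99
ship_id=72: ✗
ship_id=73: ✓ → 637
ship_id=74: ✗
ship_id=75: ✓ → 582
ship_id=76: ✓ → 332
ship_id=77: ✗
ship_id=78: ✗
ship_id=79: ✓ → 120
ship_id=80: ✓ → 515
ship_id=81: ✓ → 135
ship_id=82: ✓ → 49
fragile_sum = 99 + 637 + 582 + 332 + 120 + 515 + 135 + 49 = 2469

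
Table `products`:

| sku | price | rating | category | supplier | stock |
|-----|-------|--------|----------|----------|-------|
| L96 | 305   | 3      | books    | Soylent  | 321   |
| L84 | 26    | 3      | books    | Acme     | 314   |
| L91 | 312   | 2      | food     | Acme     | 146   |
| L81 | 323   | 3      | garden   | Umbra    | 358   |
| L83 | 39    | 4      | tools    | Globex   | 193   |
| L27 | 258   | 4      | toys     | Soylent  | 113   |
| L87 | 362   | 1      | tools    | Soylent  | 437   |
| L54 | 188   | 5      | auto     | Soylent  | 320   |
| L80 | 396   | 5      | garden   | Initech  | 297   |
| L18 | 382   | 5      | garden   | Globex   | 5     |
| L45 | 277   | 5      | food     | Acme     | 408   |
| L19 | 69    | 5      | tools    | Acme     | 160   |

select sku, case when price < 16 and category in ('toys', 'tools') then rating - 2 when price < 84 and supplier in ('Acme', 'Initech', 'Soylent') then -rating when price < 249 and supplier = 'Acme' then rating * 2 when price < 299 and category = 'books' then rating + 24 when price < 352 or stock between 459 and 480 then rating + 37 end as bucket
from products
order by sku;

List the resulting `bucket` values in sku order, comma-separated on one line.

NULL, -5, 41, 42, 42, NULL, 40, 41, -3, NULL, 39, 40

sku=L18: (no match → NULL) → NULL
sku=L19: price < 84 and supplier in ('Acme', 'Initech', 'Soylent') → -5
sku=L27: price < 352 or stock between 459 and 480 → 41
sku=L45: price < 352 or stock between 459 and 480 → 42
sku=L54: price < 352 or stock between 459 and 480 → 42
sku=L80: (no match → NULL) → NULL
sku=L81: price < 352 or stock between 459 and 480 → 40
sku=L83: price < 352 or stock between 459 and 480 → 41
sku=L84: price < 84 and supplier in ('Acme', 'Initech', 'Soylent') → -3
sku=L87: (no match → NULL) → NULL
sku=L91: price < 352 or stock between 459 and 480 → 39
sku=L96: price < 352 or stock between 459 and 480 → 40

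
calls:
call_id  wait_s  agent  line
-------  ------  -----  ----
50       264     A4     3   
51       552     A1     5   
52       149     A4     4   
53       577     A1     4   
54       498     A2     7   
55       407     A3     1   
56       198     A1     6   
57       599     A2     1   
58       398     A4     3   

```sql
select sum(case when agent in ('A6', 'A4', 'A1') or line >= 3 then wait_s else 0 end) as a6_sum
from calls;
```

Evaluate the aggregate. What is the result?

call_id=50: ✓ → 264
call_id=51: ✓ → 552
call_id=52: ✓ → 149
call_id=53: ✓ → 577
call_id=54: ✓ → 498
call_id=55: ✗
call_id=56: ✓ → 198
call_id=57: ✗
call_id=58: ✓ → 398
a6_sum = 264 + 552 + 149 + 577 + 498 + 198 + 398 = 2636

2636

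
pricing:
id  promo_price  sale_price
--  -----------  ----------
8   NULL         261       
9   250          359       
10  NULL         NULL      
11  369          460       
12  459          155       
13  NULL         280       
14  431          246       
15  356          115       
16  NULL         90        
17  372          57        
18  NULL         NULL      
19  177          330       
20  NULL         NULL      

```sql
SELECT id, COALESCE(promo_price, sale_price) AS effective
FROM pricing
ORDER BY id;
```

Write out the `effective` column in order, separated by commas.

261, 250, NULL, 369, 459, 280, 431, 356, 90, 372, NULL, 177, NULL

id=8: promo_price=NULL, sale_price=261 → 261
id=9: promo_price=250 → 250
id=10: promo_price=NULL, sale_price=NULL (all NULL) → NULL
id=11: promo_price=369 → 369
id=12: promo_price=459 → 459
id=13: promo_price=NULL, sale_price=280 → 280
id=14: promo_price=431 → 431
id=15: promo_price=356 → 356
id=16: promo_price=NULL, sale_price=90 → 90
id=17: promo_price=372 → 372
id=18: promo_price=NULL, sale_price=NULL (all NULL) → NULL
id=19: promo_price=177 → 177
id=20: promo_price=NULL, sale_price=NULL (all NULL) → NULL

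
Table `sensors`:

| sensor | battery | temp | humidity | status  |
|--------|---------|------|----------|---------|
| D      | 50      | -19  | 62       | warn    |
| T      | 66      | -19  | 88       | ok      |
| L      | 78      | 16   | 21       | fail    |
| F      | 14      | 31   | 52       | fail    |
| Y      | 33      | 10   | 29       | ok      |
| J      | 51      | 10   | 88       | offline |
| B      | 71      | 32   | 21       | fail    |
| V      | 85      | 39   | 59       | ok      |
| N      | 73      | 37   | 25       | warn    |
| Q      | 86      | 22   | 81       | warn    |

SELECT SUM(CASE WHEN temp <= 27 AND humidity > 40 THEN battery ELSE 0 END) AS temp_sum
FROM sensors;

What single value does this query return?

sensor=D: ✓ → 50
sensor=T: ✓ → 66
sensor=L: ✗
sensor=F: ✗
sensor=Y: ✗
sensor=J: ✓ → 51
sensor=B: ✗
sensor=V: ✗
sensor=N: ✗
sensor=Q: ✓ → 86
temp_sum = 50 + 66 + 51 + 86 = 253

253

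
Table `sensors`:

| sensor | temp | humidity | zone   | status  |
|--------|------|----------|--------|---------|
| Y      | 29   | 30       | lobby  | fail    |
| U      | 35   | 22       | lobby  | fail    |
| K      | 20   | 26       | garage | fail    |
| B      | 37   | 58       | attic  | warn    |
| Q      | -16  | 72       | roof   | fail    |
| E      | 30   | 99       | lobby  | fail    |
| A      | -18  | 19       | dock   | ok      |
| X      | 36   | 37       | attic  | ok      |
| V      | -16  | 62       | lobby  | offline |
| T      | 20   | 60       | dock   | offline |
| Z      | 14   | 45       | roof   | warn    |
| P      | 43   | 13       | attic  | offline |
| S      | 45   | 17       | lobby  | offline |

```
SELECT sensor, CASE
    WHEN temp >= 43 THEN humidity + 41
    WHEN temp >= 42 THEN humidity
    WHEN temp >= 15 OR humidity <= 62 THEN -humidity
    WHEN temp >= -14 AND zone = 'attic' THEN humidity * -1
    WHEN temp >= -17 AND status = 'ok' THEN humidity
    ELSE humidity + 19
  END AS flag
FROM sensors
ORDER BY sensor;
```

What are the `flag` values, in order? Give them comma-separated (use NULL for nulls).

sensor=A: temp >= 15 OR humidity <= 62 → -19
sensor=B: temp >= 15 OR humidity <= 62 → -58
sensor=E: temp >= 15 OR humidity <= 62 → -99
sensor=K: temp >= 15 OR humidity <= 62 → -26
sensor=P: temp >= 43 → 54
sensor=Q: ELSE → 91
sensor=S: temp >= 43 → 58
sensor=T: temp >= 15 OR humidity <= 62 → -60
sensor=U: temp >= 15 OR humidity <= 62 → -22
sensor=V: temp >= 15 OR humidity <= 62 → -62
sensor=X: temp >= 15 OR humidity <= 62 → -37
sensor=Y: temp >= 15 OR humidity <= 62 → -30
sensor=Z: temp >= 15 OR humidity <= 62 → -45

-19, -58, -99, -26, 54, 91, 58, -60, -22, -62, -37, -30, -45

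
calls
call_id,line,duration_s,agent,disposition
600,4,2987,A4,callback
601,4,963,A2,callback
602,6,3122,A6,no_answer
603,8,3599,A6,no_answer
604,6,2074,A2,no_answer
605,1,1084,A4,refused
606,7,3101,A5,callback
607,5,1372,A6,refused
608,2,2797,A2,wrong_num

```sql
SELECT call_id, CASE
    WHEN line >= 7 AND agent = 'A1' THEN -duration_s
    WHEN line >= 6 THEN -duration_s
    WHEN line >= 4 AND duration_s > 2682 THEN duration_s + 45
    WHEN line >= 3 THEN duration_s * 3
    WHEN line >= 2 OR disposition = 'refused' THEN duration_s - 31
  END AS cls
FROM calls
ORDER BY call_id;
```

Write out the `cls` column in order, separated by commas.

call_id=600: line >= 4 AND duration_s > 2682 → 3032
call_id=601: line >= 3 → 2889
call_id=602: line >= 6 → -3122
call_id=603: line >= 6 → -3599
call_id=604: line >= 6 → -2074
call_id=605: line >= 2 OR disposition = 'refused' → 1053
call_id=606: line >= 6 → -3101
call_id=607: line >= 3 → 4116
call_id=608: line >= 2 OR disposition = 'refused' → 2766

3032, 2889, -3122, -3599, -2074, 1053, -3101, 4116, 2766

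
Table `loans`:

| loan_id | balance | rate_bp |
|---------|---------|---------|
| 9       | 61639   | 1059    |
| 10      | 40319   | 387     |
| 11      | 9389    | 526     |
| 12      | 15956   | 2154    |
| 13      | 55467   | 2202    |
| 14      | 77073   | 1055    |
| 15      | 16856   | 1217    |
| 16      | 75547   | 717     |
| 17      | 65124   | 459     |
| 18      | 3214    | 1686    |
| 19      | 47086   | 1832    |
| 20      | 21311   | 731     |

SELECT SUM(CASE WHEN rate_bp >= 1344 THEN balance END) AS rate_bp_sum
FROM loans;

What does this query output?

loan_id=9: ✗
loan_id=10: ✗
loan_id=11: ✗
loan_id=12: ✓ → 15956
loan_id=13: ✓ → 55467
loan_id=14: ✗
loan_id=15: ✗
loan_id=16: ✗
loan_id=17: ✗
loan_id=18: ✓ → 3214
loan_id=19: ✓ → 47086
loan_id=20: ✗
rate_bp_sum = 15956 + 55467 + 3214 + 47086 = 121723

121723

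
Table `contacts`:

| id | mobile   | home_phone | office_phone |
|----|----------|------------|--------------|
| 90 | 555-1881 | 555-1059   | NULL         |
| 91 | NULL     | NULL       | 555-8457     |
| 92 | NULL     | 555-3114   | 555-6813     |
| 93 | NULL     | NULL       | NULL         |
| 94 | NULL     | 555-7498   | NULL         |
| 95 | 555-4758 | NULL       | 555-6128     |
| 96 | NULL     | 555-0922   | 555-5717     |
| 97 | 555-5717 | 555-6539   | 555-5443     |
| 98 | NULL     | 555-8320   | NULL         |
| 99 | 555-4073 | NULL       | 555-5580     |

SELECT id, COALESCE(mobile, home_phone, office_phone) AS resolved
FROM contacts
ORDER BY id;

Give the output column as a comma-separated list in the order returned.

555-1881, 555-8457, 555-3114, NULL, 555-7498, 555-4758, 555-0922, 555-5717, 555-8320, 555-4073

id=90: mobile=555-1881 → 555-1881
id=91: mobile=NULL, home_phone=NULL, office_phone=555-8457 → 555-8457
id=92: mobile=NULL, home_phone=555-3114 → 555-3114
id=93: mobile=NULL, home_phone=NULL, office_phone=NULL (all NULL) → NULL
id=94: mobile=NULL, home_phone=555-7498 → 555-7498
id=95: mobile=555-4758 → 555-4758
id=96: mobile=NULL, home_phone=555-0922 → 555-0922
id=97: mobile=555-5717 → 555-5717
id=98: mobile=NULL, home_phone=555-8320 → 555-8320
id=99: mobile=555-4073 → 555-4073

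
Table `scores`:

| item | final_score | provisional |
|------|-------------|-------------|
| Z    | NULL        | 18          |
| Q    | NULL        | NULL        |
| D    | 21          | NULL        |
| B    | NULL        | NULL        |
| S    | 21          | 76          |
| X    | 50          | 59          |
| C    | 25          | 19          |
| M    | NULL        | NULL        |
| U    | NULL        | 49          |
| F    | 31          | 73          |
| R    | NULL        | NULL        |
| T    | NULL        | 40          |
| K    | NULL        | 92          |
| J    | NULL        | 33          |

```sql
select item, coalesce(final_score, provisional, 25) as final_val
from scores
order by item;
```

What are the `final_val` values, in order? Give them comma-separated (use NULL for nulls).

item=B: final_score=NULL, provisional=NULL, → literal 25 → 25
item=C: final_score=25 → 25
item=D: final_score=21 → 21
item=F: final_score=31 → 31
item=J: final_score=NULL, provisional=33 → 33
item=K: final_score=NULL, provisional=92 → 92
item=M: final_score=NULL, provisional=NULL, → literal 25 → 25
item=Q: final_score=NULL, provisional=NULL, → literal 25 → 25
item=R: final_score=NULL, provisional=NULL, → literal 25 → 25
item=S: final_score=21 → 21
item=T: final_score=NULL, provisional=40 → 40
item=U: final_score=NULL, provisional=49 → 49
item=X: final_score=50 → 50
item=Z: final_score=NULL, provisional=18 → 18

25, 25, 21, 31, 33, 92, 25, 25, 25, 21, 40, 49, 50, 18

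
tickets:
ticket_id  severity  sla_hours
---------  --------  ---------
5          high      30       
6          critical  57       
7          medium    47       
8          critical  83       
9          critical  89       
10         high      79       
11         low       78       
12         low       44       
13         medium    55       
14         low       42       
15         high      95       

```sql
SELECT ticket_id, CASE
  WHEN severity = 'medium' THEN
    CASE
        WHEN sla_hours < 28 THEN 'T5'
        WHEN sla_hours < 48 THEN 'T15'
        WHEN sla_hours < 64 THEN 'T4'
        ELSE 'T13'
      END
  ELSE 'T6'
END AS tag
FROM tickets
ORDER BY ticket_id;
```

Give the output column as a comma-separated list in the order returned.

ticket_id=5: severity='high' → outer ELSE → T6
ticket_id=6: severity='critical' → outer ELSE → T6
ticket_id=7: severity='medium' → inner[sla_hours < 48] → T15
ticket_id=8: severity='critical' → outer ELSE → T6
ticket_id=9: severity='critical' → outer ELSE → T6
ticket_id=10: severity='high' → outer ELSE → T6
ticket_id=11: severity='low' → outer ELSE → T6
ticket_id=12: severity='low' → outer ELSE → T6
ticket_id=13: severity='medium' → inner[sla_hours < 64] → T4
ticket_id=14: severity='low' → outer ELSE → T6
ticket_id=15: severity='high' → outer ELSE → T6

T6, T6, T15, T6, T6, T6, T6, T6, T4, T6, T6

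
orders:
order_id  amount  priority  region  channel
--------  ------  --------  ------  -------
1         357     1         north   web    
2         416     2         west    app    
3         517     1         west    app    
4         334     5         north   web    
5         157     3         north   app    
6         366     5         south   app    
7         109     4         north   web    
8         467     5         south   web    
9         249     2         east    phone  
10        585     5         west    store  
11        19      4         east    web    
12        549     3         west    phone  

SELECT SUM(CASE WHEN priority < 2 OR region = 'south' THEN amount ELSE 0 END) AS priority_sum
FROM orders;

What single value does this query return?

order_id=1: ✓ → 357
order_id=2: ✗
order_id=3: ✓ → 517
order_id=4: ✗
order_id=5: ✗
order_id=6: ✓ → 366
order_id=7: ✗
order_id=8: ✓ → 467
order_id=9: ✗
order_id=10: ✗
order_id=11: ✗
order_id=12: ✗
priority_sum = 357 + 517 + 366 + 467 = 1707

1707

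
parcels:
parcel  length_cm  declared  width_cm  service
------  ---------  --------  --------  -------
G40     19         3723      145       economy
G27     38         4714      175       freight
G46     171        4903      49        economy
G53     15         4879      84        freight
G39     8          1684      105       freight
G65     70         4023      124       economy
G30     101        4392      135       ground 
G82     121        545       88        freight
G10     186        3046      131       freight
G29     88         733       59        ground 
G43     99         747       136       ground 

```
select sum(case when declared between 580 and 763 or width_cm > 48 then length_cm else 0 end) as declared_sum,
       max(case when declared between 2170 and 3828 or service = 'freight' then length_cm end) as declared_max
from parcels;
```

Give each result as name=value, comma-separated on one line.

[declared_sum: declared between 580 and 763 or width_cm > 48]
parcel=G40: ✓ → 19
parcel=G27: ✓ → 38
parcel=G46: ✓ → 171
parcel=G53: ✓ → 15
parcel=G39: ✓ → 8
parcel=G65: ✓ → 70
parcel=G30: ✓ → 101
parcel=G82: ✓ → 121
parcel=G10: ✓ → 186
parcel=G29: ✓ → 88
parcel=G43: ✓ → 99
declared_sum = 19 + 38 + 171 + 15 + 8 + 70 + 101 + 121 + 186 + 88 + 99 = 916
—
[declared_max: declared between 2170 and 3828 or service = 'freight']
parcel=G40: ✓ → 19
parcel=G27: ✓ → 38
parcel=G46: ✗
parcel=G53: ✓ → 15
parcel=G39: ✓ → 8
parcel=G65: ✗
parcel=G30: ✗
parcel=G82: ✓ → 121
parcel=G10: ✓ → 186
parcel=G29: ✗
parcel=G43: ✗
declared_max = MAX(19, 38, 15, 8, 121, 186) = 186

declared_sum=916, declared_max=186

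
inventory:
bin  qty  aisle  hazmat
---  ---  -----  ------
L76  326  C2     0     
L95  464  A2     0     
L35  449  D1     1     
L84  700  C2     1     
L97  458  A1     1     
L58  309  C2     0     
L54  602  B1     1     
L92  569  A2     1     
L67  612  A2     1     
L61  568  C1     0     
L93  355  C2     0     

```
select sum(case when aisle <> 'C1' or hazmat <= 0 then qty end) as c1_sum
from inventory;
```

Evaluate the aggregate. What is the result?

5412

bin=L76: ✓ → 326
bin=L95: ✓ → 464
bin=L35: ✓ → 449
bin=L84: ✓ → 700
bin=L97: ✓ → 458
bin=L58: ✓ → 309
bin=L54: ✓ → 602
bin=L92: ✓ → 569
bin=L67: ✓ → 612
bin=L61: ✓ → 568
bin=L93: ✓ → 355
c1_sum = 326 + 464 + 449 + 700 + 458 + 309 + 602 + 569 + 612 + 568 + 355 = 5412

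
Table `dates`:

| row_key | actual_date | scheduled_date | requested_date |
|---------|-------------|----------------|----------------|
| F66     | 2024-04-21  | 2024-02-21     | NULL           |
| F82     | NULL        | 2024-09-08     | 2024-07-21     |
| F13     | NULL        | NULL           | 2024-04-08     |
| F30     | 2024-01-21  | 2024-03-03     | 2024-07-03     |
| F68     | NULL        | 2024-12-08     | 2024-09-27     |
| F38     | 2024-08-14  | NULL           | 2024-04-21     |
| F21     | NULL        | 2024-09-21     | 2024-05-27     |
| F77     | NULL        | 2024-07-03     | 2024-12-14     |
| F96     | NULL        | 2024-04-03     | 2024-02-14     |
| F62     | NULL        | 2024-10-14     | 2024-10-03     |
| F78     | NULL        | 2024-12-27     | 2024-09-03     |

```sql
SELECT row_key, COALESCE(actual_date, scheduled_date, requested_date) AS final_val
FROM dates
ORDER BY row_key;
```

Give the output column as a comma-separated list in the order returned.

row_key=F13: actual_date=NULL, scheduled_date=NULL, requested_date=2024-04-08 → 2024-04-08
row_key=F21: actual_date=NULL, scheduled_date=2024-09-21 → 2024-09-21
row_key=F30: actual_date=2024-01-21 → 2024-01-21
row_key=F38: actual_date=2024-08-14 → 2024-08-14
row_key=F62: actual_date=NULL, scheduled_date=2024-10-14 → 2024-10-14
row_key=F66: actual_date=2024-04-21 → 2024-04-21
row_key=F68: actual_date=NULL, scheduled_date=2024-12-08 → 2024-12-08
row_key=F77: actual_date=NULL, scheduled_date=2024-07-03 → 2024-07-03
row_key=F78: actual_date=NULL, scheduled_date=2024-12-27 → 2024-12-27
row_key=F82: actual_date=NULL, scheduled_date=2024-09-08 → 2024-09-08
row_key=F96: actual_date=NULL, scheduled_date=2024-04-03 → 2024-04-03

2024-04-08, 2024-09-21, 2024-01-21, 2024-08-14, 2024-10-14, 2024-04-21, 2024-12-08, 2024-07-03, 2024-12-27, 2024-09-08, 2024-04-03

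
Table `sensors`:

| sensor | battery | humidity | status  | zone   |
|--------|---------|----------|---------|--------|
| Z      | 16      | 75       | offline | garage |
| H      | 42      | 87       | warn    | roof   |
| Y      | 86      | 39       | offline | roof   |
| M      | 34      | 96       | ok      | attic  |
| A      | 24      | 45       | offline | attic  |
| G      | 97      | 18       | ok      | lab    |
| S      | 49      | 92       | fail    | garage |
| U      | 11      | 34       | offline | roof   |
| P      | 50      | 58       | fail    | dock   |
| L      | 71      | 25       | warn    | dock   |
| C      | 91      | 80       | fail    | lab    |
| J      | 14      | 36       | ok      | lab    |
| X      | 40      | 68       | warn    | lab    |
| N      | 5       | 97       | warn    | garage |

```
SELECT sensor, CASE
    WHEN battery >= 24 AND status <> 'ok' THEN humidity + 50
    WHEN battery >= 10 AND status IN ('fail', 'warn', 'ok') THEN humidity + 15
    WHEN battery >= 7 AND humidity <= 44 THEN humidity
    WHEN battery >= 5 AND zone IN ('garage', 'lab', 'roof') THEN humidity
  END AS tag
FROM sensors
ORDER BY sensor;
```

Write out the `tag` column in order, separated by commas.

sensor=A: battery >= 24 AND status <> 'ok' → 95
sensor=C: battery >= 24 AND status <> 'ok' → 130
sensor=G: battery >= 10 AND status IN ('fail', 'warn', 'ok') → 33
sensor=H: battery >= 24 AND status <> 'ok' → 137
sensor=J: battery >= 10 AND status IN ('fail', 'warn', 'ok') → 51
sensor=L: battery >= 24 AND status <> 'ok' → 75
sensor=M: battery >= 10 AND status IN ('fail', 'warn', 'ok') → 111
sensor=N: battery >= 5 AND zone IN ('garage', 'lab', 'roof') → 97
sensor=P: battery >= 24 AND status <> 'ok' → 108
sensor=S: battery >= 24 AND status <> 'ok' → 142
sensor=U: battery >= 7 AND humidity <= 44 → 34
sensor=X: battery >= 24 AND status <> 'ok' → 118
sensor=Y: battery >= 24 AND status <> 'ok' → 89
sensor=Z: battery >= 5 AND zone IN ('garage', 'lab', 'roof') → 75

95, 130, 33, 137, 51, 75, 111, 97, 108, 142, 34, 118, 89, 75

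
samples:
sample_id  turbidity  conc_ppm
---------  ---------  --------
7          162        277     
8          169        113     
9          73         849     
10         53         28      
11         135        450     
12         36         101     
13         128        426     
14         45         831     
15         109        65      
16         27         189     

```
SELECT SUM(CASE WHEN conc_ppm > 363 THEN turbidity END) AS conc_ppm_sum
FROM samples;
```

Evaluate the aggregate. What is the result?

sample_id=7: ✗
sample_id=8: ✗
sample_id=9: ✓ → 73
sample_id=10: ✗
sample_id=11: ✓ → 135
sample_id=12: ✗
sample_id=13: ✓ → 128
sample_id=14: ✓ → 45
sample_id=15: ✗
sample_id=16: ✗
conc_ppm_sum = 73 + 135 + 128 + 45 = 381

381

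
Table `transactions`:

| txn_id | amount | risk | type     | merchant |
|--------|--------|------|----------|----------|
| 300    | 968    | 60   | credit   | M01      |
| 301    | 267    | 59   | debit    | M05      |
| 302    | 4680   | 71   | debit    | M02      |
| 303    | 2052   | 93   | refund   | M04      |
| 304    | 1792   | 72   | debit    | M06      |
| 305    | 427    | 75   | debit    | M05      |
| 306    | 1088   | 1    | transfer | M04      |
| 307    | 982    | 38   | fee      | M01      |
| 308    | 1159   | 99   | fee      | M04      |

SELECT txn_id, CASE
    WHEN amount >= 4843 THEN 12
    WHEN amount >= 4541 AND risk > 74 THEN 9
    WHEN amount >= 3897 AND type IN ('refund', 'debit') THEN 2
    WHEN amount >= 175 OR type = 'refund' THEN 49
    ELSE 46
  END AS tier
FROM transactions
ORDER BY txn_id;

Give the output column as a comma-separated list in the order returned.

49, 49, 2, 49, 49, 49, 49, 49, 49

txn_id=300: amount >= 175 OR type = 'refund' → 49
txn_id=301: amount >= 175 OR type = 'refund' → 49
txn_id=302: amount >= 3897 AND type IN ('refund', 'debit') → 2
txn_id=303: amount >= 175 OR type = 'refund' → 49
txn_id=304: amount >= 175 OR type = 'refund' → 49
txn_id=305: amount >= 175 OR type = 'refund' → 49
txn_id=306: amount >= 175 OR type = 'refund' → 49
txn_id=307: amount >= 175 OR type = 'refund' → 49
txn_id=308: amount >= 175 OR type = 'refund' → 49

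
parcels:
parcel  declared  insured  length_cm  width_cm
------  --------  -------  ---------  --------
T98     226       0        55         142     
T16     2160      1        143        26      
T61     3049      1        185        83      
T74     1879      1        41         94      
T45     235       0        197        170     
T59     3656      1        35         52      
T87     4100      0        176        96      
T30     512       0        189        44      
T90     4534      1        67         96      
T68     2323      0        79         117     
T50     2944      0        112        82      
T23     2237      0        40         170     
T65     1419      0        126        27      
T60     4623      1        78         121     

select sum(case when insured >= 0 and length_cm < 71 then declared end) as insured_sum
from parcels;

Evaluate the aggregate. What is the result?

12532

parcel=T98: ✓ → 226
parcel=T16: ✗
parcel=T61: ✗
parcel=T74: ✓ → 1879
parcel=T45: ✗
parcel=T59: ✓ → 3656
parcel=T87: ✗
parcel=T30: ✗
parcel=T90: ✓ → 4534
parcel=T68: ✗
parcel=T50: ✗
parcel=T23: ✓ → 2237
parcel=T65: ✗
parcel=T60: ✗
insured_sum = 226 + 1879 + 3656 + 4534 + 2237 = 12532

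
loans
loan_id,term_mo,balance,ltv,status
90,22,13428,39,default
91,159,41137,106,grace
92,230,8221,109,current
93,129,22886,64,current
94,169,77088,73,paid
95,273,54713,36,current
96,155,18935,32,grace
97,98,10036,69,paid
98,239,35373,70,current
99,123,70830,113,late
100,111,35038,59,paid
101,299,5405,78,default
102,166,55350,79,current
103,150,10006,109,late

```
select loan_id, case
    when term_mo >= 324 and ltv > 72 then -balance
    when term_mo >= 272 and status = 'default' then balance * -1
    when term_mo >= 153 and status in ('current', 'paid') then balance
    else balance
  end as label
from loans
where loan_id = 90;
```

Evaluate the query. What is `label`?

13428

loan_id = 90: term_mo=22, balance=13428, ltv=39, status=default.
term_mo >= 324 and ltv > 72 → false
term_mo >= 272 and status = 'default' → false
term_mo >= 153 and status in ('current', 'paid') → false
No prior WHEN matched → ELSE → 13428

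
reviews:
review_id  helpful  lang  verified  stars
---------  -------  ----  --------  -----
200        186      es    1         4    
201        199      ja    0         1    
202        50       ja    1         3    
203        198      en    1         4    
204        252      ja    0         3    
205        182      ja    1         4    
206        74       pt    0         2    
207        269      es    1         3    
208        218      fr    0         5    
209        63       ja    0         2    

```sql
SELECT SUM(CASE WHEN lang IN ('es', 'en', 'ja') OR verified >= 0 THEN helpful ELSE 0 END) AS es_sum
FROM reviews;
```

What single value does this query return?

1691

review_id=200: ✓ → 186
review_id=201: ✓ → 199
review_id=202: ✓ → 50
review_id=203: ✓ → 198
review_id=204: ✓ → 252
review_id=205: ✓ → 182
review_id=206: ✓ → 74
review_id=207: ✓ → 269
review_id=208: ✓ → 218
review_id=209: ✓ → 63
es_sum = 186 + 199 + 50 + 198 + 252 + 182 + 74 + 269 + 218 + 63 = 1691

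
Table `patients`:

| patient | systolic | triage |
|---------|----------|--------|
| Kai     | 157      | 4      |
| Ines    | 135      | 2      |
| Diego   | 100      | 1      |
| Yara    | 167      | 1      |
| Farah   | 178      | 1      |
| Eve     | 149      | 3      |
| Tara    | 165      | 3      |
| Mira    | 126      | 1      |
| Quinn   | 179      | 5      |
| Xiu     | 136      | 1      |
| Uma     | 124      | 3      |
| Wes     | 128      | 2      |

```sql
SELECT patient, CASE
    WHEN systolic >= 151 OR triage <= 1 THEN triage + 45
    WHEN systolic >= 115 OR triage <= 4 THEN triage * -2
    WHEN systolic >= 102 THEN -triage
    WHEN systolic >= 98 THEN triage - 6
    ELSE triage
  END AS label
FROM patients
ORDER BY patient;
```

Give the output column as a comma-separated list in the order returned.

patient=Diego: systolic >= 151 OR triage <= 1 → 46
patient=Eve: systolic >= 115 OR triage <= 4 → -6
patient=Farah: systolic >= 151 OR triage <= 1 → 46
patient=Ines: systolic >= 115 OR triage <= 4 → -4
patient=Kai: systolic >= 151 OR triage <= 1 → 49
patient=Mira: systolic >= 151 OR triage <= 1 → 46
patient=Quinn: systolic >= 151 OR triage <= 1 → 50
patient=Tara: systolic >= 151 OR triage <= 1 → 48
patient=Uma: systolic >= 115 OR triage <= 4 → -6
patient=Wes: systolic >= 115 OR triage <= 4 → -4
patient=Xiu: systolic >= 151 OR triage <= 1 → 46
patient=Yara: systolic >= 151 OR triage <= 1 → 46

46, -6, 46, -4, 49, 46, 50, 48, -6, -4, 46, 46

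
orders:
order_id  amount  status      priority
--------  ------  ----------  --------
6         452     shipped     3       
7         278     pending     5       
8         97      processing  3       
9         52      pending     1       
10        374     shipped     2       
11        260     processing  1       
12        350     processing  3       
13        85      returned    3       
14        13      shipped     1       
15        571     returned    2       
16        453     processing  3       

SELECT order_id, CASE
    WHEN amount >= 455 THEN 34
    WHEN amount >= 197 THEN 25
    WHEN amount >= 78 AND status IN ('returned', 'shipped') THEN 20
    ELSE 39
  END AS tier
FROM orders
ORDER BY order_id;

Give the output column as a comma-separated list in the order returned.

order_id=6: amount >= 197 → 25
order_id=7: amount >= 197 → 25
order_id=8: ELSE → 39
order_id=9: ELSE → 39
order_id=10: amount >= 197 → 25
order_id=11: amount >= 197 → 25
order_id=12: amount >= 197 → 25
order_id=13: amount >= 78 AND status IN ('returned', 'shipped') → 20
order_id=14: ELSE → 39
order_id=15: amount >= 455 → 34
order_id=16: amount >= 197 → 25

25, 25, 39, 39, 25, 25, 25, 20, 39, 34, 25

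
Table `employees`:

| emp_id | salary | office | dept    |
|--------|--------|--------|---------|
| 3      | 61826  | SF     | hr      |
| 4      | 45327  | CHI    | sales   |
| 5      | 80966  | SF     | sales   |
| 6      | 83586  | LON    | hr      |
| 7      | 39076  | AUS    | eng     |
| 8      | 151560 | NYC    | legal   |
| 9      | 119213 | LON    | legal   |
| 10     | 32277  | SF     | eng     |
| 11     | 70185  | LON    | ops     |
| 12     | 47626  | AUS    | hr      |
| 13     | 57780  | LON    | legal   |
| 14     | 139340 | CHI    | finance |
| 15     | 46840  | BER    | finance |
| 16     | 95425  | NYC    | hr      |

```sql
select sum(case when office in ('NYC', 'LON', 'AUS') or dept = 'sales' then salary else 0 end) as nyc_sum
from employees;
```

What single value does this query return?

emp_id=3: ✗
emp_id=4: ✓ → 45327
emp_id=5: ✓ → 80966
emp_id=6: ✓ → 83586
emp_id=7: ✓ → 39076
emp_id=8: ✓ → 151560
emp_id=9: ✓ → 119213
emp_id=10: ✗
emp_id=11: ✓ → 70185
emp_id=12: ✓ → 47626
emp_id=13: ✓ → 57780
emp_id=14: ✗
emp_id=15: ✗
emp_id=16: ✓ → 95425
nyc_sum = 45327 + 80966 + 83586 + 39076 + 151560 + 119213 + 70185 + 47626 + 57780 + 95425 = 790744

790744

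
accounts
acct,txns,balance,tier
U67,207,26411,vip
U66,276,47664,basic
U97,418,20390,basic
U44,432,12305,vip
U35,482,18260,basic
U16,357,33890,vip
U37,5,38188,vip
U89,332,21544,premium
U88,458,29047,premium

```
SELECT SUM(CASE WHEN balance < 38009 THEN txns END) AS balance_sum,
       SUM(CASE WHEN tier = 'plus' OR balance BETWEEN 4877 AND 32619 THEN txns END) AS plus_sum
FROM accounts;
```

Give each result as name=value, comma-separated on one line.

[balance_sum: balance < 38009]
acct=U67: ✓ → 207
acct=U66: ✗
acct=U97: ✓ → 418
acct=U44: ✓ → 432
acct=U35: ✓ → 482
acct=U16: ✓ → 357
acct=U37: ✗
acct=U89: ✓ → 332
acct=U88: ✓ → 458
balance_sum = 207 + 418 + 432 + 482 + 357 + 332 + 458 = 2686
—
[plus_sum: tier = 'plus' OR balance BETWEEN 4877 AND 32619]
acct=U67: ✓ → 207
acct=U66: ✗
acct=U97: ✓ → 418
acct=U44: ✓ → 432
acct=U35: ✓ → 482
acct=U16: ✗
acct=U37: ✗
acct=U89: ✓ → 332
acct=U88: ✓ → 458
plus_sum = 207 + 418 + 432 + 482 + 332 + 458 = 2329

balance_sum=2686, plus_sum=2329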